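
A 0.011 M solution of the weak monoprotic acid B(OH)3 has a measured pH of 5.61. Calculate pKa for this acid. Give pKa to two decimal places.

[H+] = 10^(-5.61) = 2.45 × 10^-6 M
At equilibrium [HA] = 0.011 − 2.45 × 10^-6 = 1.10 × 10^-2 M
Ka = [H+][A-]/[HA] = (2.45 × 10^-6)² / 1.10 × 10^-2 = 5.46 × 10^-10
pKa = -log(5.46 × 10^-10) = 9.26

pKa = 9.26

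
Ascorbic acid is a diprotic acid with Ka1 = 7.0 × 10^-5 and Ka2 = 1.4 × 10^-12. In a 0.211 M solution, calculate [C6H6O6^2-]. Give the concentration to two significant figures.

First ionization gives [H+] ≈ [HC6H6O6-] = 3.84 × 10^-3 M.
Second step: Ka2 = [H+][C6H6O6^2-]/[HC6H6O6-] ≈ [C6H6O6^2-] (since [H+] ≈ [HC6H6O6-]).
So [C6H6O6^2-] ≈ Ka2.

1.4 × 10^-12 M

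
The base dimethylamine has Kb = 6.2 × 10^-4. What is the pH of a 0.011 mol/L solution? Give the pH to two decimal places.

(CH3)2NH + H2O ⇌ (CH3)2NH2+ + OH-
From the ICE table, Kb = [OH-]²/(0.011 − [OH-]) = 6.2 × 10^-4.
[OH-] is not negligible relative to C₀; solve [OH-]² + 0.00062·[OH-] − 6.82e-06 = 0.
[OH-] = (−Kb + √(Kb² + 4·Kb·C₀))/2 = 2.32 × 10^-3 M
pOH = −log(2.32 × 10^-3) = 2.63; pH = 14.00 − 2.63 = 11.37

pH = 11.37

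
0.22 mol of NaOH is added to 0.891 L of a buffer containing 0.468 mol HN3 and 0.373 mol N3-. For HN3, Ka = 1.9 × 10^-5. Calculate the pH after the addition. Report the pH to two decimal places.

pH = 5.10

OH- converts HN3 to N3-: HN3 → 0.248 mol, N3- → 0.593 mol.
pKa = −log(1.9 × 10^-5) = 4.721
Henderson–Hasselbalch with mole ratio 0.593/0.248: pH = 4.721 + (+0.379)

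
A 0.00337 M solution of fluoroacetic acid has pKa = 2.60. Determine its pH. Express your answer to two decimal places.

pH = 2.72

FCH2COOH ⇌ FCH2COO- + H+
Ka = 10^(−2.60) = 2.51 × 10^-3
Let x = [H+] at equilibrium. Ka = x²/(0.00337 − x).
Here C₀/Ka ≈ 1.34, so the small-x approximation fails. Use the quadratic:
x = (−Ka + √(Ka² + 4·Ka·C₀))/2 = 1.91 × 10^-3 M
pH = −log(1.91 × 10^-3) = 2.72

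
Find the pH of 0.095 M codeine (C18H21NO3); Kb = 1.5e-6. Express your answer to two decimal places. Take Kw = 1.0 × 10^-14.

C18H21NO3 + H2O ⇌ C18H22NO3+ + OH-
Kb = [OH-]²/(0.095 − [OH-]) = 1.5 × 10^-6
Neglecting [OH-] in the denominator: [OH-] = √(1.5 × 10^-6 × 0.095) = 3.77 × 10^-4 M
([OH-]/C₀ = 0.4% < 5%, so the approximation holds.)
pOH = −log(3.77 × 10^-4) = 3.42; pH = 14.00 − 3.42 = 10.58

pH = 10.58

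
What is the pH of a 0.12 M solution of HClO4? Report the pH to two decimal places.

HClO4 is a strong acid and dissociates completely, so [H+] = 0.12 M.
pH = -log(0.12) = 0.92

pH = 0.92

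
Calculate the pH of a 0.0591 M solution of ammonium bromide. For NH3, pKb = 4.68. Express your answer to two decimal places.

NH4+ is the conjugate acid of the weak base NH3.
Kb = 10^(−4.68) = 2.09 × 10^-5
Ka = Kw/Kb = 1.0×10^-14 / 2.09 × 10^-5 = 4.78 × 10^-10
Ka = x²/(0.0591 − x) = 4.78 × 10^-10
Since Ka ≪ C₀, x ≈ √(Ka·C₀) = 5.32 × 10^-6 M.
pH = −log[H+] = −log(5.32 × 10^-6) = 5.27

pH = 5.27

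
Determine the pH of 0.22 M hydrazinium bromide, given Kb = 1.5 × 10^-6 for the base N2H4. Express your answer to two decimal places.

pH = 4.42

N2H5+ is the conjugate acid of the weak base N2H4.
Ka = Kw/Kb = 1.0×10^-14 / 1.5 × 10^-6 = 6.67 × 10^-9
From the ICE table, Ka = [H+]²/(0.22 − [H+]) = 6.67 × 10^-9.
Neglecting [H+] in the denominator: [H+] = √(6.67 × 10^-9 × 0.22) = 3.83 × 10^-5 M
pH = −log[H+] = −log(3.83 × 10^-5) = 4.42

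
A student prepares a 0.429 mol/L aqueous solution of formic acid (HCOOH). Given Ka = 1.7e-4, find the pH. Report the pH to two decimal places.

HCOOH ⇌ HCOO- + H+
From the ICE table, Ka = x²/(0.429 − x) = 1.7 × 10^-4.
Since Ka ≪ C₀, x ≈ √(Ka·C₀) = 8.54 × 10^-3 M.
(x/C₀ = 2% < 5%, so the approximation holds.)
pH = −log[H+] = −log(8.54 × 10^-3) = 2.07

pH = 2.07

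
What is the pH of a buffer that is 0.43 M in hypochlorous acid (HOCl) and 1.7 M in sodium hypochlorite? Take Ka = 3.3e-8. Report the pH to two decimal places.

pH = 8.08

pKa = −log(3.3 × 10^-8) = 7.481
Using pH = pKa + log([base]/[acid]) with [base]/[acid] = 1.7/0.43:
pH = 7.481 + (+0.597) = 8.08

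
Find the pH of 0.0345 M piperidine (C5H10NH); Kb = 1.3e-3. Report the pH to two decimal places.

pH = 11.78

C5H10NH + H2O ⇌ C5H10NH2+ + OH-
Let x = [OH-] at equilibrium. Kb = x²/(0.0345 − x).
Here C₀/Kb ≈ 26.5, so the small-x approximation fails. Use the quadratic:
x = (−Kb + √(Kb² + 4·Kb·C₀))/2 = 6.08 × 10^-3 M
pOH = 2.22, so pH = 14.00 − pOH = 11.78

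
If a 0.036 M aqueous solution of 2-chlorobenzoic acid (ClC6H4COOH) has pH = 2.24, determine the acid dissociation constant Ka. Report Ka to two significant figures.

Ka = 1.1 × 10^-3

[H+] = 10^(-2.24) = 5.75 × 10^-3 M
At equilibrium [HA] = 0.036 − 5.75 × 10^-3 = 3.02 × 10^-2 M
Ka = [H+][A-]/[HA] = (5.75 × 10^-3)² / 3.02 × 10^-2 = 1.1 × 10^-3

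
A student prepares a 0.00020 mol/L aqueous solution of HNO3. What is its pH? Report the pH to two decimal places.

HNO3 is a strong acid and dissociates completely, so [H+] = 0.00020 M.
pH = -log(0.0002) = 3.70

pH = 3.70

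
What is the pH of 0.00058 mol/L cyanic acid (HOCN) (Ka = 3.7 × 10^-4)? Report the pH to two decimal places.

pH = 3.50

HOCN ⇌ OCN- + H+
Ka = [H+]²/(0.00058 − [H+]) = 3.7 × 10^-4
The 5% rule fails; solving [H+]² + Ka·[H+] − Ka·C₀ = 0 exactly:
[H+] = (−Ka + √(Ka² + 4·Ka·C₀))/2 = 3.14 × 10^-4 M
pH = −log(3.14 × 10^-4) = 3.50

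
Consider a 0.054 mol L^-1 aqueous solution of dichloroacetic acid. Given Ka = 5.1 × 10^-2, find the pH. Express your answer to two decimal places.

Cl2CHCOOH ⇌ Cl2CHCOO- + H+
Let x = [H+] at equilibrium. Ka = x²/(0.054 − x).
x is not negligible relative to C₀; solve x² + 0.051·x − 0.00275 = 0.
x = (−Ka + √(Ka² + 4·Ka·C₀))/2 = 3.28 × 10^-2 M
pH = −log[H+] = −log(3.28 × 10^-2) = 1.48

pH = 1.48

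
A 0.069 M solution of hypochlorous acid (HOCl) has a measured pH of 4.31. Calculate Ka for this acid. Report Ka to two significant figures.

[H+] = 10^(-4.31) = 4.90 × 10^-5 M
At equilibrium [HA] = 0.069 − 4.90 × 10^-5 = 6.90 × 10^-2 M
Ka = [H+][A-]/[HA] = (4.90 × 10^-5)² / 6.90 × 10^-2 = 3.5 × 10^-8

Ka = 3.5 × 10^-8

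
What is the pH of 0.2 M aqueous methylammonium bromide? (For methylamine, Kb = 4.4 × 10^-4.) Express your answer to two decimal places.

pH = 5.67

CH3NH3+ is the conjugate acid of the weak base CH3NH2.
Ka = Kw/Kb = 1.0×10^-14 / 4.4 × 10^-4 = 2.27 × 10^-11
From the ICE table, Ka = [H+]²/(0.2 − [H+]) = 2.27 × 10^-11.
Since Ka ≪ C₀, [H+] ≈ √(Ka·C₀) = 2.13 × 10^-6 M.
pH = −log(2.13 × 10^-6) = 5.67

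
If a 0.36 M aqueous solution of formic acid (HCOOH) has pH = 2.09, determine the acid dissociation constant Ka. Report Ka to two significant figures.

Ka = 1.9 × 10^-4

[H+] = 10^(-2.09) = 8.13 × 10^-3 M
At equilibrium [HA] = 0.36 − 8.13 × 10^-3 = 3.52 × 10^-1 M
Ka = [H+][A-]/[HA] = (8.13 × 10^-3)² / 3.52 × 10^-1 = 1.9 × 10^-4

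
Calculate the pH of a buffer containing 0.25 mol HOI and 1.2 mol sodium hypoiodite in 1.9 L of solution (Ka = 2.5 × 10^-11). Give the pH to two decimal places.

pH = 11.28

pKa = −log(2.5 × 10^-11) = 10.602
Using pH = pKa + log([base]/[acid]) with [base]/[acid] = 1.2/0.25:
pH = 10.602 + (+0.681) = 11.28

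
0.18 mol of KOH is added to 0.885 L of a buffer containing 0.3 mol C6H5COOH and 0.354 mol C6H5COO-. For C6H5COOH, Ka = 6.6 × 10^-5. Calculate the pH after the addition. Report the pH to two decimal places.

OH- converts C6H5COOH to C6H5COO-: C6H5COOH → 0.12 mol, C6H5COO- → 0.534 mol.
pKa = −log(6.6 × 10^-5) = 4.180
pH = pKa + log([A⁻]/[HA]) = 4.180 + log(0.534/0.12) = 4.180 +0.648

pH = 4.83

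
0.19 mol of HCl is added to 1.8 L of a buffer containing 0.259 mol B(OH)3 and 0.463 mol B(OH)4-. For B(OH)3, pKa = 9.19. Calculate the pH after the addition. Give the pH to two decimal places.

Added H+ converts B(OH)4- to B(OH)3: B(OH)3 → 0.449 mol, B(OH)4- → 0.273 mol.
Henderson–Hasselbalch with mole ratio 0.273/0.449: pH = 9.19 + (-0.216)

pH = 8.97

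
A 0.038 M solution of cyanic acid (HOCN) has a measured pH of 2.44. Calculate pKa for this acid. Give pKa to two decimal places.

pKa = 3.42

[H+] = 10^(-2.44) = 3.63 × 10^-3 M
At equilibrium [HA] = 0.038 − 3.63 × 10^-3 = 3.44 × 10^-2 M
Ka = [H+][A-]/[HA] = (3.63 × 10^-3)² / 3.44 × 10^-2 = 3.83 × 10^-4
pKa = -log(3.83 × 10^-4) = 3.42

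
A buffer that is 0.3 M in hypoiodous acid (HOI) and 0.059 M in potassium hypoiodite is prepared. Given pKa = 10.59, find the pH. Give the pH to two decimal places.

pH = 9.88

Using pH = pKa + log([base]/[acid]) with [base]/[acid] = 0.059/0.3:
pH = 10.59 + (-0.706) = 9.88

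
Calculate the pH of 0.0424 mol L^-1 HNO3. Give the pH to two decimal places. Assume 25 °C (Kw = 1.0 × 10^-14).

pH = 1.37

HNO3 is a strong acid and dissociates completely, so [H+] = 0.0424 M.
pH = -log(0.0424) = 1.37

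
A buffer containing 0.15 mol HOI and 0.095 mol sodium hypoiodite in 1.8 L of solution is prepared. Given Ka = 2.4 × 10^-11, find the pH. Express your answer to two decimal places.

pH = 10.42

pKa = −log(2.4 × 10^-11) = 10.620
pH = pKa + log([A⁻]/[HA]) = 10.620 + log(0.095/0.15)
pH = 10.620 + (-0.198) = 10.42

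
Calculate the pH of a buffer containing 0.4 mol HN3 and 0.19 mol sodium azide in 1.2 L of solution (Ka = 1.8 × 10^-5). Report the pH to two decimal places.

pH = 4.42

pKa = −log(1.8 × 10^-5) = 4.745
Using pH = pKa + log([base]/[acid]) with [base]/[acid] = 0.19/0.4:
pH = 4.745 + (-0.323) = 4.42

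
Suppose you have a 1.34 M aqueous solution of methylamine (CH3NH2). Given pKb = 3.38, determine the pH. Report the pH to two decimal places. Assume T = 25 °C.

CH3NH2 + H2O ⇌ CH3NH3+ + OH-
Kb = 10^(−3.38) = 4.17 × 10^-4
From the ICE table, Kb = x²/(1.34 − x) = 4.17 × 10^-4.
Neglecting x in the denominator: x = √(4.17 × 10^-4 × 1.34) = 2.36 × 10^-2 M
Check: 1.8% ionized — well under 5%, approximation valid.
pOH = 1.63, so pH = 14.00 − pOH = 12.37

pH = 12.37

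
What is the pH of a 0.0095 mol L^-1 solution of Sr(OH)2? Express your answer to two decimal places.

pH = 12.28

Sr(OH)2 is a strong base (each formula unit releases 2 OH-); [OH-] = 0.019 M.
pOH = -log(0.019) = 1.72
pH = 14.00 - 1.72 = 12.28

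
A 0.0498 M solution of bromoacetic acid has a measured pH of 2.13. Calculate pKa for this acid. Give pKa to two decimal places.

[H+] = 10^(-2.13) = 7.41 × 10^-3 M
At equilibrium [HA] = 0.0498 − 7.41 × 10^-3 = 4.24 × 10^-2 M
Ka = [H+][A-]/[HA] = (7.41 × 10^-3)² / 4.24 × 10^-2 = 1.30 × 10^-3
pKa = -log(1.30 × 10^-3) = 2.89

pKa = 2.89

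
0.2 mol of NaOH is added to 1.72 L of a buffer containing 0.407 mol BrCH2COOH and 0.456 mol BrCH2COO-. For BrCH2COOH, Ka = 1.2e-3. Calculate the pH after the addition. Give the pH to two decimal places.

After neutralization: n(BrCH2COOH) = 0.207 mol, n(BrCH2COO-) = 0.656 mol.
pKa = −log(1.2 × 10^-3) = 2.921
pH = pKa + log([A⁻]/[HA]) = 2.921 + log(0.656/0.207) = 2.921 +0.501

pH = 3.42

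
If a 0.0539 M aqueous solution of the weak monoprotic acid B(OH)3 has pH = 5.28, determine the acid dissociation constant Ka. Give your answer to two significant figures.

[H+] = 10^(-5.28) = 5.25 × 10^-6 M
At equilibrium [HA] = 0.0539 − 5.25 × 10^-6 = 5.39 × 10^-2 M
Ka = [H+][A-]/[HA] = (5.25 × 10^-6)² / 5.39 × 10^-2 = 5.1 × 10^-10

Ka = 5.1 × 10^-10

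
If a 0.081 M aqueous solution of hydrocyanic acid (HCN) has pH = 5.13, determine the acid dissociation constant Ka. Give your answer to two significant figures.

[H+] = 10^(-5.13) = 7.41 × 10^-6 M
At equilibrium [HA] = 0.081 − 7.41 × 10^-6 = 8.10 × 10^-2 M
Ka = [H+][A-]/[HA] = (7.41 × 10^-6)² / 8.10 × 10^-2 = 6.8 × 10^-10

Ka = 6.8 × 10^-10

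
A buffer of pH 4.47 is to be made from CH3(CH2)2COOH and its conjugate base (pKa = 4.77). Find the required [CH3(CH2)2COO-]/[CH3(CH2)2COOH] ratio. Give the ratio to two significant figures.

pH = pKa + log(r) ⇒ log(r) = 4.47 − 4.77 = -0.30
r = [CH3(CH2)2COO-]/[CH3(CH2)2COOH] = 10^(-0.30) = 0.501

ratio = 0.50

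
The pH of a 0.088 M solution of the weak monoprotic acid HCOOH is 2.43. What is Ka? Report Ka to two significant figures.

Ka = 1.6 × 10^-4

[H+] = 10^(-2.43) = 3.72 × 10^-3 M
At equilibrium [HA] = 0.088 − 3.72 × 10^-3 = 8.43 × 10^-2 M
Ka = [H+][A-]/[HA] = (3.72 × 10^-3)² / 8.43 × 10^-2 = 1.6 × 10^-4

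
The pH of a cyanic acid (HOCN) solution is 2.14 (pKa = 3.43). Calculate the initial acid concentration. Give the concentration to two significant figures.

C₀ = 1.5 × 10^-1 M

[H+] = 10^(-2.14) = 7.24 × 10^-3 M = x
Ka = 10^(−3.43) = 3.72 × 10^-4
Ka = x²/(C₀ − x) ⇒ C₀ = x + x²/Ka
C₀ = 7.24 × 10^-3 + (7.24 × 10^-3)²/(3.72 × 10^-4) = 1.48 × 10^-1 M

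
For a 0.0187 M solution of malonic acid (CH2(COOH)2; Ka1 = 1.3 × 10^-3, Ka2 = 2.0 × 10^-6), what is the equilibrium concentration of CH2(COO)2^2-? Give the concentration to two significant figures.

2.0 × 10^-6 M

First ionization gives [H+] ≈ [CH2(COOH)COO-] = 4.32 × 10^-3 M.
Second step: Ka2 = [H+][CH2(COO)2^2-]/[CH2(COOH)COO-] ≈ [CH2(COO)2^2-] (since [H+] ≈ [CH2(COOH)COO-]).
So [CH2(COO)2^2-] ≈ Ka2.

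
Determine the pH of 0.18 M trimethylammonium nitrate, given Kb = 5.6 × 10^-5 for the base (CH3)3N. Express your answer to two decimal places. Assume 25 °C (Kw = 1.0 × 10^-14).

(CH3)3NH+ is the conjugate acid of the weak base (CH3)3N.
Ka = Kw/Kb = 1.0×10^-14 / 5.6 × 10^-5 = 1.79 × 10^-10
Ka = x²/(0.18 − x) = 1.79 × 10^-10
Neglecting x in the denominator: x = √(1.79 × 10^-10 × 0.18) = 5.68 × 10^-6 M
pH = −log[H+] = −log(5.68 × 10^-6) = 5.25

pH = 5.25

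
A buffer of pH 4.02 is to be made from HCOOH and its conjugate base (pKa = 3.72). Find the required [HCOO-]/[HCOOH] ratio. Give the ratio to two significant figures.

ratio = 2.0

pH = pKa + log(r) ⇒ log(r) = 4.02 − 3.72 = +0.30
r = [HCOO-]/[HCOOH] = 10^(+0.30) = 2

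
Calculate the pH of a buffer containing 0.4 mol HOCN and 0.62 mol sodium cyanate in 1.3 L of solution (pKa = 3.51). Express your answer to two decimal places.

pH = 3.70

Henderson–Hasselbalch: pH = pKa + log([OCN-]/[HOCN]) = 3.51 + log(0.62/0.4)
pH = 3.51 + (+0.190) = 3.70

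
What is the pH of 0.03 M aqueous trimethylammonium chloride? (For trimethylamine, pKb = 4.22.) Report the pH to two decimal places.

pH = 5.65

(CH3)3NH+ is the conjugate acid of the weak base (CH3)3N.
Kb = 10^(−4.22) = 6.03 × 10^-5
Ka = Kw/Kb = 1.0×10^-14 / 6.03 × 10^-5 = 1.66 × 10^-10
Ka = [H+]²/(0.03 − [H+]) = 1.66 × 10^-10
Assume [H+] ≪ 0.03: [H+] ≈ √(1.66 × 10^-10 × 0.03) = 2.23 × 10^-6 M
pH = −log(2.23 × 10^-6) = 5.65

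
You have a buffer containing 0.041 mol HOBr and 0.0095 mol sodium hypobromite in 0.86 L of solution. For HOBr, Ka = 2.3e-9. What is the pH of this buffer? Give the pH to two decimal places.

pH = 8.00

pKa = −log(2.3 × 10^-9) = 8.638
pH = pKa + log([A⁻]/[HA]) = 8.638 + log(0.0095/0.041)
pH = 8.638 + (-0.635) = 8.00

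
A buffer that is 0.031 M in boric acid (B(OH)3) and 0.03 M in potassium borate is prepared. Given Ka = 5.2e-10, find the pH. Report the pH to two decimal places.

pH = 9.27

pKa = −log(5.2 × 10^-10) = 9.284
Henderson–Hasselbalch: pH = pKa + log([B(OH)4-]/[B(OH)3]) = 9.284 + log(0.03/0.031)
pH = 9.284 + (-0.014) = 9.27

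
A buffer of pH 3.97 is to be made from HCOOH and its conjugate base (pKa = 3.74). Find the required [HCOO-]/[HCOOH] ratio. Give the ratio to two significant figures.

ratio = 1.7

pH = pKa + log(r) ⇒ log(r) = 3.97 − 3.74 = +0.23
r = [HCOO-]/[HCOOH] = 10^(+0.23) = 1.7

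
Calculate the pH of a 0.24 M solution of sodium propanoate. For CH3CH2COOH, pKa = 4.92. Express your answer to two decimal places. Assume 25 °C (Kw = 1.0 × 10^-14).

CH3CH2COO- is the conjugate base of the weak acid CH3CH2COOH.
Ka = 10^(−4.92) = 1.20 × 10^-5
Kb = Kw/Ka = 1.0×10^-14 / 1.20 × 10^-5 = 8.33 × 10^-10
Kb = [OH-]²/(0.24 − [OH-]) = 8.33 × 10^-10
Assume [OH-] ≪ 0.24: [OH-] ≈ √(8.33 × 10^-10 × 0.24) = 1.41 × 10^-5 M
pOH = −log(1.41 × 10^-5) = 4.85; pH = 14.00 − 4.85 = 9.15

pH = 9.15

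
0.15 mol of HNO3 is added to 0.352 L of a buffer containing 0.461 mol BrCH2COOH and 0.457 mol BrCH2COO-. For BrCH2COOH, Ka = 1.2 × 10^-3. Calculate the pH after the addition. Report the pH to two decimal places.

Added H+ converts BrCH2COO- to BrCH2COOH: BrCH2COOH → 0.611 mol, BrCH2COO- → 0.307 mol.
pKa = −log(1.2 × 10^-3) = 2.921
pH = pKa + log([A⁻]/[HA]) = 2.921 + log(0.307/0.611) = 2.921 -0.299

pH = 2.62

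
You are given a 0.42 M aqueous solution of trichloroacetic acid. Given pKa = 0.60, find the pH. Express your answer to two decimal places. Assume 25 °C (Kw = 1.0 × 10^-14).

pH = 0.65

Cl3CCOOH ⇌ Cl3CCOO- + H+
Ka = 10^(−0.60) = 2.51 × 10^-1
Ka = [H+]²/(0.42 − [H+]) = 2.51 × 10^-1
The 5% rule fails; solving [H+]² + Ka·[H+] − Ka·C₀ = 0 exactly:
[H+] = [−0.251 + √(0.251² + 0.422)]/2 = 2.23 × 10^-1 M
pH = −log(2.23 × 10^-1) = 0.65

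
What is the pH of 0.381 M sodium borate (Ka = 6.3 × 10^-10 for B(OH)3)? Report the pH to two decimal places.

B(OH)4- is the conjugate base of the weak acid B(OH)3.
Kb = Kw/Ka = 1.0×10^-14 / 6.3 × 10^-10 = 1.59 × 10^-5
From the ICE table, Kb = x²/(0.381 − x) = 1.59 × 10^-5.
Since Kb ≪ C₀, x ≈ √(Kb·C₀) = 2.46 × 10^-3 M.
pOH = −log(2.46 × 10^-3) = 2.61; pH = 14.00 − 2.61 = 11.39

pH = 11.39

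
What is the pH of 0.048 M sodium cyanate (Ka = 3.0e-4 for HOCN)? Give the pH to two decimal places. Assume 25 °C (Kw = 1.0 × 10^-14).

pH = 8.10

OCN- is the conjugate base of the weak acid HOCN.
Kb = Kw/Ka = 1.0×10^-14 / 3.0 × 10^-4 = 3.33 × 10^-11
From the ICE table, Kb = x²/(0.048 − x) = 3.33 × 10^-11.
Neglecting x in the denominator: x = √(3.33 × 10^-11 × 0.048) = 1.26 × 10^-6 M
pOH = 5.90, so pH = 14.00 − pOH = 8.10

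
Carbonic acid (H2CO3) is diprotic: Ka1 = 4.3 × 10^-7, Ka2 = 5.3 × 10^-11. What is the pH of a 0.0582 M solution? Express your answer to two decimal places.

pH = 3.80

Since Ka1 ≫ Ka2, the first ionization dominates [H+].
Ka1 = x²/(0.0582 − x) = 4.3 × 10^-7
x ≈ √(4.3 × 10^-7 × 0.0582) = 1.58 × 10^-4 M
pH = −log(1.58 × 10^-4) = 3.80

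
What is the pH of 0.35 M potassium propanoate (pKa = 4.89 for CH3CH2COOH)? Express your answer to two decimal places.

CH3CH2COO- is the conjugate base of the weak acid CH3CH2COOH.
Ka = 10^(−4.89) = 1.29 × 10^-5
Kb = Kw/Ka = 1.0×10^-14 / 1.29 × 10^-5 = 7.75 × 10^-10
From the ICE table, Kb = x²/(0.35 − x) = 7.75 × 10^-10.
Since Kb ≪ C₀, x ≈ √(Kb·C₀) = 1.65 × 10^-5 M.
pOH = 4.78, so pH = 14.00 − pOH = 9.22

pH = 9.22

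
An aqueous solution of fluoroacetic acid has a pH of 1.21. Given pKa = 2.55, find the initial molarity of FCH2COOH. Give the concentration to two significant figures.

C₀ = 1.4 M

[H+] = 10^(-1.21) = 6.17 × 10^-2 M = x
Ka = 10^(−2.55) = 2.82 × 10^-3
Ka = x²/(C₀ − x) ⇒ C₀ = x + x²/Ka
C₀ = 6.17 × 10^-2 + (6.17 × 10^-2)²/(2.82 × 10^-3) = 1.41 M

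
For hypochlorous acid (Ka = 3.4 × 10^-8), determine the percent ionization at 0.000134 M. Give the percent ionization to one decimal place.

HOCl ⇌ OCl- + H+; let x = [H+] at equilibrium.
x ≈ √(Ka·C₀) = √(3.4 × 10^-8 × 0.000134) = 2.13 × 10^-6 M
% ionization = x/C₀ × 100% = 2.13 × 10^-6/0.000134 × 100% = 1.6%

1.6%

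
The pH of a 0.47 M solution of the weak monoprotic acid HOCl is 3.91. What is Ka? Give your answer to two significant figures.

[H+] = 10^(-3.91) = 1.23 × 10^-4 M
At equilibrium [HA] = 0.47 − 1.23 × 10^-4 = 4.70 × 10^-1 M
Ka = [H+][A-]/[HA] = (1.23 × 10^-4)² / 4.70 × 10^-1 = 3.2 × 10^-8

Ka = 3.2 × 10^-8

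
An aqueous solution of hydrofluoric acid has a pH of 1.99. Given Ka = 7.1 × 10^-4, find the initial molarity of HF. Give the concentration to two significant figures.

[H+] = 10^(-1.99) = 1.02 × 10^-2 M = x
Ka = x²/(C₀ − x) ⇒ C₀ = x + x²/Ka
C₀ = 1.02 × 10^-2 + (1.02 × 10^-2)²/(7.1 × 10^-4) = 1.57 × 10^-1 M

C₀ = 1.6 × 10^-1 M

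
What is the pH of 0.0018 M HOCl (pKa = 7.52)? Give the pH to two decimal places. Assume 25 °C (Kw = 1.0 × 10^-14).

pH = 5.13

HOCl ⇌ OCl- + H+
Ka = 10^(−7.52) = 3.02 × 10^-8
Ka = [H+]²/(0.0018 − [H+]) = 3.02 × 10^-8
Neglecting [H+] in the denominator: [H+] = √(3.02 × 10^-8 × 0.0018) = 7.37 × 10^-6 M
pH = −log[H+] = −log(7.37 × 10^-6) = 5.13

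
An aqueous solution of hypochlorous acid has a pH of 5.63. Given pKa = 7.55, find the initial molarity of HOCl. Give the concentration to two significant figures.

C₀ = 2.0 × 10^-4 M

[H+] = 10^(-5.63) = 2.34 × 10^-6 M = x
Ka = 10^(−7.55) = 2.82 × 10^-8
Ka = x²/(C₀ − x) ⇒ C₀ = x + x²/Ka
C₀ = 2.34 × 10^-6 + (2.34 × 10^-6)²/(2.82 × 10^-8) = 1.97 × 10^-4 M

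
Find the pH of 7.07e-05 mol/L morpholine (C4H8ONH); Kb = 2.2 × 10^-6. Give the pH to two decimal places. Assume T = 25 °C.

pH = 9.06

C4H8ONH + H2O ⇌ C4H8ONH2+ + OH-
Kb = x²/(7.07e-05 − x) = 2.2 × 10^-6
x is not negligible relative to C₀; solve x² + 2.2e-06·x − 1.56e-10 = 0.
x = (−Kb + √(Kb² + 4·Kb·C₀))/2 = 1.14 × 10^-5 M
pOH = −log(1.14 × 10^-5) = 4.94; pH = 14.00 − 4.94 = 9.06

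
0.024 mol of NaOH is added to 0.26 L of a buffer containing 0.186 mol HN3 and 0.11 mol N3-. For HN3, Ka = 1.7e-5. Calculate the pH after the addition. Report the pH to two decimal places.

pH = 4.69

After neutralization: n(HN3) = 0.162 mol, n(N3-) = 0.134 mol.
pKa = −log(1.7 × 10^-5) = 4.770
pH = pKa + log([A⁻]/[HA]) = 4.770 + log(0.134/0.162) = 4.770 -0.082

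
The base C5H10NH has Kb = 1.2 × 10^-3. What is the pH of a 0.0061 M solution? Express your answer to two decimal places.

C5H10NH + H2O ⇌ C5H10NH2+ + OH-
From the ICE table, Kb = [OH-]²/(0.0061 − [OH-]) = 1.2 × 10^-3.
[OH-] is not negligible relative to C₀; solve [OH-]² + 0.0012·[OH-] − 7.32e-06 = 0.
[OH-] = (−Kb + √(Kb² + 4·Kb·C₀))/2 = 2.17 × 10^-3 M
pOH = 2.66, so pH = 14.00 − pOH = 11.34

pH = 11.34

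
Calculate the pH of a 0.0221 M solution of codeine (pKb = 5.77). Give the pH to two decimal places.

C18H21NO3 + H2O ⇌ C18H22NO3+ + OH-
Kb = 10^(−5.77) = 1.70 × 10^-6
Kb = [OH-]²/(0.0221 − [OH-]) = 1.70 × 10^-6
Neglecting [OH-] in the denominator: [OH-] = √(1.70 × 10^-6 × 0.0221) = 1.94 × 10^-4 M
pOH = 3.71, so pH = 14.00 − pOH = 10.29

pH = 10.29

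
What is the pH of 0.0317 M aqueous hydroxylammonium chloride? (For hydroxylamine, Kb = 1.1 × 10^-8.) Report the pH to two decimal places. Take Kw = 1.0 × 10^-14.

NH3OH+ is the conjugate acid of the weak base NH2OH.
Ka = Kw/Kb = 1.0×10^-14 / 1.1 × 10^-8 = 9.09 × 10^-7
Ka = [H+]²/(0.0317 − [H+]) = 9.09 × 10^-7
Since Ka ≪ C₀, [H+] ≈ √(Ka·C₀) = 1.70 × 10^-4 M.
Check: 0.54% ionized — well under 5%, approximation valid.
pH = −log(1.70 × 10^-4) = 3.77

pH = 3.77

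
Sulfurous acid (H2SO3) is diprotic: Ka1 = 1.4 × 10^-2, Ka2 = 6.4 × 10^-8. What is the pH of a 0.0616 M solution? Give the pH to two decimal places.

pH = 1.63

Since Ka1 ≫ Ka2, the first ionization dominates [H+].
Ka1 = x²/(0.0616 − x) = 1.4 × 10^-2
Solving the quadratic: x = (−Ka1 + √(Ka1² + 4·Ka1·C₀))/2 = 2.32 × 10^-2 M
pH = −log(2.32 × 10^-2) = 1.63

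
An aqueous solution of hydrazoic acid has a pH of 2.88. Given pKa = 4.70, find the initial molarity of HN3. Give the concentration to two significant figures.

[H+] = 10^(-2.88) = 1.32 × 10^-3 M = x
Ka = 10^(−4.70) = 2.00 × 10^-5
Ka = x²/(C₀ − x) ⇒ C₀ = x + x²/Ka
C₀ = 1.32 × 10^-3 + (1.32 × 10^-3)²/(2.00 × 10^-5) = 8.84 × 10^-2 M

C₀ = 8.8 × 10^-2 M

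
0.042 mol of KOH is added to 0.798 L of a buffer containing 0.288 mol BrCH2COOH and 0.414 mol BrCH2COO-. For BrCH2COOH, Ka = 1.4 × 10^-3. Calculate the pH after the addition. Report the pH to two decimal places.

After neutralization: n(BrCH2COOH) = 0.246 mol, n(BrCH2COO-) = 0.456 mol.
pKa = −log(1.4 × 10^-3) = 2.854
pH = pKa + log(n_BrCH2COO-/n_BrCH2COOH) = 2.854 + log(0.456/0.246) = 2.854 + (+0.268)

pH = 3.12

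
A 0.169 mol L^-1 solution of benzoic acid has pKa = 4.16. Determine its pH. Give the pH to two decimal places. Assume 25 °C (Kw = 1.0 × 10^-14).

pH = 2.47

C6H5COOH ⇌ C6H5COO- + H+
Ka = 10^(−4.16) = 6.92 × 10^-5
Ka = x²/(0.169 − x) = 6.92 × 10^-5
Since Ka ≪ C₀, x ≈ √(Ka·C₀) = 3.42 × 10^-3 M.
pH = −log[H+] = −log(3.42 × 10^-3) = 2.47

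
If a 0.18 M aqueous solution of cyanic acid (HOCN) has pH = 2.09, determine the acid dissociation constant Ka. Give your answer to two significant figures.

Ka = 3.8 × 10^-4

[H+] = 10^(-2.09) = 8.13 × 10^-3 M
At equilibrium [HA] = 0.18 − 8.13 × 10^-3 = 1.72 × 10^-1 M
Ka = [H+][A-]/[HA] = (8.13 × 10^-3)² / 1.72 × 10^-1 = 3.8 × 10^-4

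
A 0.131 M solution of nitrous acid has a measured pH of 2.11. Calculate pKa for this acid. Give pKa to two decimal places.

pKa = 3.31

[H+] = 10^(-2.11) = 7.76 × 10^-3 M
At equilibrium [HA] = 0.131 − 7.76 × 10^-3 = 1.23 × 10^-1 M
Ka = [H+][A-]/[HA] = (7.76 × 10^-3)² / 1.23 × 10^-1 = 4.90 × 10^-4
pKa = -log(4.90 × 10^-4) = 3.31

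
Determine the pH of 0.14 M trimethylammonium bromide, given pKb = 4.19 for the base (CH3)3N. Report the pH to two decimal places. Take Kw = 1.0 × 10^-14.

(CH3)3NH+ is the conjugate acid of the weak base (CH3)3N.
Kb = 10^(−4.19) = 6.46 × 10^-5
Ka = Kw/Kb = 1.0×10^-14 / 6.46 × 10^-5 = 1.55 × 10^-10
From the ICE table, Ka = [H+]²/(0.14 − [H+]) = 1.55 × 10^-10.
Assume [H+] ≪ 0.14: [H+] ≈ √(1.55 × 10^-10 × 0.14) = 4.66 × 10^-6 M
pH = −log[H+] = −log(4.66 × 10^-6) = 5.33

pH = 5.33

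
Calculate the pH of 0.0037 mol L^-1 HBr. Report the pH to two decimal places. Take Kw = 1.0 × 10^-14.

HBr is a strong acid and dissociates completely, so [H+] = 0.0037 M.
pH = -log(0.0037) = 2.43

pH = 2.43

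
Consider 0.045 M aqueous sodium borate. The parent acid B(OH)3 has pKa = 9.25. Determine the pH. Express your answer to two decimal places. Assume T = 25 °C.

pH = 10.95

B(OH)4- is the conjugate base of the weak acid B(OH)3.
Ka = 10^(−9.25) = 5.62 × 10^-10
Kb = Kw/Ka = 1.0×10^-14 / 5.62 × 10^-10 = 1.78 × 10^-5
Kb = [OH-]²/(0.045 − [OH-]) = 1.78 × 10^-5
Neglecting [OH-] in the denominator: [OH-] = √(1.78 × 10^-5 × 0.045) = 8.95 × 10^-4 M
pOH = 3.05, so pH = 14.00 − pOH = 10.95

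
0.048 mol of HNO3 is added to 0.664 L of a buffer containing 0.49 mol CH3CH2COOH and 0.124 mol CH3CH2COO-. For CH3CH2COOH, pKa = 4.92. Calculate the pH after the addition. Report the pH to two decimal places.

Added H+ converts CH3CH2COO- to CH3CH2COOH: CH3CH2COOH → 0.538 mol, CH3CH2COO- → 0.076 mol.
pH = pKa + log(n_CH3CH2COO-/n_CH3CH2COOH) = 4.92 + log(0.076/0.538) = 4.92 + (-0.850)

pH = 4.07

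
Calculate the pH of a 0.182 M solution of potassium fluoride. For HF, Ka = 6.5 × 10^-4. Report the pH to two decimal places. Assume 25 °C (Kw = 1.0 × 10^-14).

F- is the conjugate base of the weak acid HF.
Kb = Kw/Ka = 1.0×10^-14 / 6.5 × 10^-4 = 1.54 × 10^-11
Kb = x²/(0.182 − x) = 1.54 × 10^-11
Since Kb ≪ C₀, x ≈ √(Kb·C₀) = 1.67 × 10^-6 M.
Check: 0.00092% ionized — well under 5%, approximation valid.
pOH = 5.78, so pH = 14.00 − pOH = 8.22

pH = 8.22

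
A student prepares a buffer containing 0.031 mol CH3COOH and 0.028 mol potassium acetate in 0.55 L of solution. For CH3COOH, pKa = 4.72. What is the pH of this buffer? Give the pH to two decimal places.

pH = 4.68

Using pH = pKa + log([base]/[acid]) with [base]/[acid] = 0.028/0.031:
pH = 4.72 + (-0.044) = 4.68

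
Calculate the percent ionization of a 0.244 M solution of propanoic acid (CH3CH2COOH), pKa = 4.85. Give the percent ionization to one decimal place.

CH3CH2COOH ⇌ CH3CH2COO- + H+; let x = [H+] at equilibrium.
Ka = 10^(−4.85) = 1.41 × 10^-5
x ≈ √(Ka·C₀) = √(1.41 × 10^-5 × 0.244) = 1.85 × 10^-3 M
Fraction ionized = 1.85 × 10^-3 / 0.244 = 0.0076 → 0.8%

0.8%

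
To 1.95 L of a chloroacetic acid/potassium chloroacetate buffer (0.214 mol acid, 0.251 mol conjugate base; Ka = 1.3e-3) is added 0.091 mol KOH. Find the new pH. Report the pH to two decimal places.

After neutralization: n(ClCH2COOH) = 0.123 mol, n(ClCH2COO-) = 0.342 mol.
pKa = −log(1.3 × 10^-3) = 2.886
pH = pKa + log(n_ClCH2COO-/n_ClCH2COOH) = 2.886 + log(0.342/0.123) = 2.886 + (+0.444)

pH = 3.33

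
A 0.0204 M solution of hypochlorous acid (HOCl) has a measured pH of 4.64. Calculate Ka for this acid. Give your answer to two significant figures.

[H+] = 10^(-4.64) = 2.29 × 10^-5 M
At equilibrium [HA] = 0.0204 − 2.29 × 10^-5 = 2.04 × 10^-2 M
Ka = [H+][A-]/[HA] = (2.29 × 10^-5)² / 2.04 × 10^-2 = 2.6 × 10^-8

Ka = 2.6 × 10^-8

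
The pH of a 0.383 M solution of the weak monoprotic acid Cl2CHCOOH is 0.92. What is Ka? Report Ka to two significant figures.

Ka = 5.5 × 10^-2

[H+] = 10^(-0.92) = 1.20 × 10^-1 M
At equilibrium [HA] = 0.383 − 1.20 × 10^-1 = 2.63 × 10^-1 M
Ka = [H+][A-]/[HA] = (1.20 × 10^-1)² / 2.63 × 10^-1 = 5.5 × 10^-2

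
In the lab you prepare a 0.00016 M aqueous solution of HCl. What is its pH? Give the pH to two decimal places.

HCl is a strong acid and dissociates completely, so [H+] = 0.00016 M.
pH = -log(0.00016) = 3.80

pH = 3.80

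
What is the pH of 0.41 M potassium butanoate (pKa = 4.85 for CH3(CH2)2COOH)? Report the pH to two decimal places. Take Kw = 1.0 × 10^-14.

pH = 9.23

CH3(CH2)2COO- is the conjugate base of the weak acid CH3(CH2)2COOH.
Ka = 10^(−4.85) = 1.41 × 10^-5
Kb = Kw/Ka = 1.0×10^-14 / 1.41 × 10^-5 = 7.09 × 10^-10
Kb = x²/(0.41 − x) = 7.09 × 10^-10
Assume x ≪ 0.41: x ≈ √(7.09 × 10^-10 × 0.41) = 1.70 × 10^-5 M
pOH = −log(1.70 × 10^-5) = 4.77; pH = 14.00 − 4.77 = 9.23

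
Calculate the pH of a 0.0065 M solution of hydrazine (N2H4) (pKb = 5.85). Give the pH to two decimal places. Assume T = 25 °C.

pH = 9.98

N2H4 + H2O ⇌ N2H5+ + OH-
Kb = 10^(−5.85) = 1.41 × 10^-6
From the ICE table, Kb = [OH-]²/(0.0065 − [OH-]) = 1.41 × 10^-6.
Since Kb ≪ C₀, [OH-] ≈ √(Kb·C₀) = 9.57 × 10^-5 M.
pOH = 4.02, so pH = 14.00 − pOH = 9.98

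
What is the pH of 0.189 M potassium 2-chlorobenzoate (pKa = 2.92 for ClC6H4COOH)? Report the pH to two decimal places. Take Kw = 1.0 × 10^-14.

pH = 8.10

ClC6H4COO- is the conjugate base of the weak acid ClC6H4COOH.
Ka = 10^(−2.92) = 1.20 × 10^-3
Kb = Kw/Ka = 1.0×10^-14 / 1.20 × 10^-3 = 8.33 × 10^-12
From the ICE table, Kb = [OH-]²/(0.189 − [OH-]) = 8.33 × 10^-12.
Since Kb ≪ C₀, [OH-] ≈ √(Kb·C₀) = 1.25 × 10^-6 M.
pOH = 5.90, so pH = 14.00 − pOH = 8.10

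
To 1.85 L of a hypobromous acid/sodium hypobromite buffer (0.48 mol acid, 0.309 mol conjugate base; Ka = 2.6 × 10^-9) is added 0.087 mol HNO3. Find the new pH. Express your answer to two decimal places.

After neutralization: n(HOBr) = 0.567 mol, n(OBr-) = 0.222 mol.
pKa = −log(2.6 × 10^-9) = 8.585
Henderson–Hasselbalch with mole ratio 0.222/0.567: pH = 8.585 + (-0.407)

pH = 8.18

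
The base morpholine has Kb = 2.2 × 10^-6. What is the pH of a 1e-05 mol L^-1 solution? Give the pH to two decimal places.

C4H8ONH + H2O ⇌ C4H8ONH2+ + OH-
Kb = [OH-]²/(1e-05 − [OH-]) = 2.2 × 10^-6
Here C₀/Kb ≈ 4.55, so the small-[OH-] approximation fails. Use the quadratic:
[OH-] = (−Kb + √(Kb² + 4·Kb·C₀))/2 = 3.72 × 10^-6 M
pOH = −log(3.72 × 10^-6) = 5.43; pH = 14.00 − 5.43 = 8.57

pH = 8.57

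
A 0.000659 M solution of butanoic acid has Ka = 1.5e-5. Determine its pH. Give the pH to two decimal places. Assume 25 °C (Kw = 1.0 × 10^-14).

CH3(CH2)2COOH ⇌ CH3(CH2)2COO- + H+
Ka = x²/(0.000659 − x) = 1.5 × 10^-5
Here C₀/Ka ≈ 43.9, so the small-x approximation fails. Use the quadratic:
x = (−Ka + √(Ka² + 4·Ka·C₀))/2 = 9.22 × 10^-5 M
pH = −log[H+] = −log(9.22 × 10^-5) = 4.04

pH = 4.04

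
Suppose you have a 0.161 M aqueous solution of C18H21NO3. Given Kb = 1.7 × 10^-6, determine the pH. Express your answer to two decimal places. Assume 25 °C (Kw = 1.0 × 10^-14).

C18H21NO3 + H2O ⇌ C18H22NO3+ + OH-
Kb = [OH-]²/(0.161 − [OH-]) = 1.7 × 10^-6
Neglecting [OH-] in the denominator: [OH-] = √(1.7 × 10^-6 × 0.161) = 5.23 × 10^-4 M
Check: 0.32% ionized — well under 5%, approximation valid.
pOH = −log(5.23 × 10^-4) = 3.28; pH = 14.00 − 3.28 = 10.72

pH = 10.72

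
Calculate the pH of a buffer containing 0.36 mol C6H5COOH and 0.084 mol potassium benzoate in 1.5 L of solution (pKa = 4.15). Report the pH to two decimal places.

Using pH = pKa + log([base]/[acid]) with [base]/[acid] = 0.084/0.36:
pH = 4.15 + (-0.632) = 3.52

pH = 3.52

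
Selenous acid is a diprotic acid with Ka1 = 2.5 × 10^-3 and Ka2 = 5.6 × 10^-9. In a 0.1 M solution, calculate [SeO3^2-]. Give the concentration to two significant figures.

First ionization gives [H+] ≈ [HSeO3-] = 1.46 × 10^-2 M.
Second step: Ka2 = [H+][SeO3^2-]/[HSeO3-] ≈ [SeO3^2-] (since [H+] ≈ [HSeO3-]).
So [SeO3^2-] ≈ Ka2.

5.6 × 10^-9 M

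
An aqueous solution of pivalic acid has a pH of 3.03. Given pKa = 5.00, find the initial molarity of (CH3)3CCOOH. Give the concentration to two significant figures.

C₀ = 8.8 × 10^-2 M

[H+] = 10^(-3.03) = 9.33 × 10^-4 M = x
Ka = 10^(−5.00) = 1.00 × 10^-5
Ka = x²/(C₀ − x) ⇒ C₀ = x + x²/Ka
C₀ = 9.33 × 10^-4 + (9.33 × 10^-4)²/(1.00 × 10^-5) = 8.80 × 10^-2 M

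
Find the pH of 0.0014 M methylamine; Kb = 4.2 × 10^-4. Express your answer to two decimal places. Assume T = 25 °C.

CH3NH2 + H2O ⇌ CH3NH3+ + OH-
Kb = [OH-]²/(0.0014 − [OH-]) = 4.2 × 10^-4
The 5% rule fails; solving [OH-]² + Kb·[OH-] − Kb·C₀ = 0 exactly:
[OH-] = [−0.00042 + √(0.00042² + 2.35e-06)]/2 = 5.85 × 10^-4 M
pOH = −log(5.85 × 10^-4) = 3.23; pH = 14.00 − 3.23 = 10.77

pH = 10.77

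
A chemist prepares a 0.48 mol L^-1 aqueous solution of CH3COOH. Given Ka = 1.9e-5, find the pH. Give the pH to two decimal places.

pH = 2.52

CH3COOH ⇌ CH3COO- + H+
Ka = [H+]²/(0.48 − [H+]) = 1.9 × 10^-5
Since Ka ≪ C₀, [H+] ≈ √(Ka·C₀) = 3.02 × 10^-3 M.
([H+]/C₀ = 0.63% < 5%, so the approximation holds.)
pH = −log[H+] = −log(3.02 × 10^-3) = 2.52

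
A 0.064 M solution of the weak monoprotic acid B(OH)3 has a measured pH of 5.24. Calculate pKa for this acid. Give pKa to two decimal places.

[H+] = 10^(-5.24) = 5.75 × 10^-6 M
At equilibrium [HA] = 0.064 − 5.75 × 10^-6 = 6.40 × 10^-2 M
Ka = [H+][A-]/[HA] = (5.75 × 10^-6)² / 6.40 × 10^-2 = 5.17 × 10^-10
pKa = -log(5.17 × 10^-10) = 9.29

pKa = 9.29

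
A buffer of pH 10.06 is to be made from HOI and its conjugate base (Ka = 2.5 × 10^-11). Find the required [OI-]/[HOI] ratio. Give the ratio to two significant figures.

pKa = -log(2.5 × 10^-11) = 10.602
pH = pKa + log(r) ⇒ log(r) = 10.06 − 10.602 = -0.542
r = [OI-]/[HOI] = 10^(-0.542) = 0.287

ratio = 0.29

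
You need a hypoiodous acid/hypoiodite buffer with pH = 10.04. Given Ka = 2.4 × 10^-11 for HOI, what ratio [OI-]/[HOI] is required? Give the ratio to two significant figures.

ratio = 0.26

pKa = -log(2.4 × 10^-11) = 10.620
pH = pKa + log(r) ⇒ log(r) = 10.04 − 10.620 = -0.580
r = [OI-]/[HOI] = 10^(-0.580) = 0.263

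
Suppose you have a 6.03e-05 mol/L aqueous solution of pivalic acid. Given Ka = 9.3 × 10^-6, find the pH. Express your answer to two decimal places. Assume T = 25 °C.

pH = 4.71

(CH3)3CCOOH ⇌ (CH3)3CCOO- + H+
Ka = x²/(6.03e-05 − x) = 9.3 × 10^-6
The 5% rule fails; solving x² + Ka·x − Ka·C₀ = 0 exactly:
x = [−9.3e-06 + √(9.3e-06² + 2.24e-09)]/2 = 1.95 × 10^-5 M
pH = −log(1.95 × 10^-5) = 4.71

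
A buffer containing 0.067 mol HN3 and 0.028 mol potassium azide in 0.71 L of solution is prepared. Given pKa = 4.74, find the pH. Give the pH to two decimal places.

Using pH = pKa + log([base]/[acid]) with [base]/[acid] = 0.028/0.067:
pH = 4.74 + (-0.379) = 4.36

pH = 4.36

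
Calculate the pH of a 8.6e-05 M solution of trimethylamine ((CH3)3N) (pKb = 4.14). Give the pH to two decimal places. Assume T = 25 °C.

pH = 9.70

(CH3)3N + H2O ⇌ (CH3)3NH+ + OH-
Kb = 10^(−4.14) = 7.24 × 10^-5
Let x = [OH-] at equilibrium. Kb = x²/(8.6e-05 − x).
The 5% rule fails; solving x² + Kb·x − Kb·C₀ = 0 exactly:
x = (−Kb + √(Kb² + 4·Kb·C₀))/2 = 5.06 × 10^-5 M
pOH = 4.30, so pH = 14.00 − pOH = 9.70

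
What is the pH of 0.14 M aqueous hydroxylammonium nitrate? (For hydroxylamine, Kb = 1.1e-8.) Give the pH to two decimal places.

pH = 3.45

NH3OH+ is the conjugate acid of the weak base NH2OH.
Ka = Kw/Kb = 1.0×10^-14 / 1.1 × 10^-8 = 9.09 × 10^-7
From the ICE table, Ka = x²/(0.14 − x) = 9.09 × 10^-7.
Since Ka ≪ C₀, x ≈ √(Ka·C₀) = 3.57 × 10^-4 M.
pH = −log(3.57 × 10^-4) = 3.45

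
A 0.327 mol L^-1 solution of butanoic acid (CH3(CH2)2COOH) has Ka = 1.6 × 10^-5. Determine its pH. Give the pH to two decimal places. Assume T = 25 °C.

CH3(CH2)2COOH ⇌ CH3(CH2)2COO- + H+
From the ICE table, Ka = x²/(0.327 − x) = 1.6 × 10^-5.
Neglecting x in the denominator: x = √(1.6 × 10^-5 × 0.327) = 2.29 × 10^-3 M
Check: 0.7% ionized — well under 5%, approximation valid.
pH = −log(2.29 × 10^-3) = 2.64

pH = 2.64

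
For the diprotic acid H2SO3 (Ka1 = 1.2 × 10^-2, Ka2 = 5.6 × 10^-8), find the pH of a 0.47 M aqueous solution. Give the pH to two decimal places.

Since Ka1 ≫ Ka2, the first ionization dominates [H+].
Ka1 = x²/(0.47 − x) = 1.2 × 10^-2
Solving the quadratic: x = (−Ka1 + √(Ka1² + 4·Ka1·C₀))/2 = 6.93 × 10^-2 M
pH = −log(6.93 × 10^-2) = 1.16

pH = 1.16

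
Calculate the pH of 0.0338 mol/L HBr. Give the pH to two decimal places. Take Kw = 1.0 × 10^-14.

pH = 1.47

HBr is a strong acid and dissociates completely, so [H+] = 0.0338 M.
pH = -log(0.0338) = 1.47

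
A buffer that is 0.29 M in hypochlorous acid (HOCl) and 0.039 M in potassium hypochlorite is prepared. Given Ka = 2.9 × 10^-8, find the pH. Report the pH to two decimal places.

pKa = −log(2.9 × 10^-8) = 7.538
pH = pKa + log([A⁻]/[HA]) = 7.538 + log(0.039/0.29)
pH = 7.538 + (-0.871) = 6.67

pH = 6.67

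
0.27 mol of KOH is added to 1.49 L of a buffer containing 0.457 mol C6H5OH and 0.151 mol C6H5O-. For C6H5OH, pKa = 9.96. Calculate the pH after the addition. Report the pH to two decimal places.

pH = 10.31

OH- converts C6H5OH to C6H5O-: C6H5OH → 0.187 mol, C6H5O- → 0.421 mol.
pH = pKa + log(n_C6H5O-/n_C6H5OH) = 9.96 + log(0.421/0.187) = 9.96 + (+0.352)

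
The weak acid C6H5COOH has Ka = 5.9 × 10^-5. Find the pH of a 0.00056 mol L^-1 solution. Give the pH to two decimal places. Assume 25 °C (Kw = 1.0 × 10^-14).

pH = 3.81

C6H5COOH ⇌ C6H5COO- + H+
Ka = [H+]²/(0.00056 − [H+]) = 5.9 × 10^-5
Here C₀/Ka ≈ 9.49, so the small-[H+] approximation fails. Use the quadratic:
[H+] = (−Ka + √(Ka² + 4·Ka·C₀))/2 = 1.55 × 10^-4 M
pH = −log[H+] = −log(1.55 × 10^-4) = 3.81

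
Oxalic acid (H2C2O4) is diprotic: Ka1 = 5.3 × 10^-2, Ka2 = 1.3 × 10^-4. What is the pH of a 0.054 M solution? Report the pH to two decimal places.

pH = 1.48

Ka1 ≫ Ka2, so treat the first dissociation as the only significant source of H+.
Ka1 = x²/(0.054 − x) = 5.3 × 10^-2
Solving the quadratic: x = (−Ka1 + √(Ka1² + 4·Ka1·C₀))/2 = 3.32 × 10^-2 M
pH = −log(3.32 × 10^-2) = 1.48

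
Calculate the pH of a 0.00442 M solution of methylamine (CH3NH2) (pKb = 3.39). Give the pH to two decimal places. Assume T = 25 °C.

CH3NH2 + H2O ⇌ CH3NH3+ + OH-
Kb = 10^(−3.39) = 4.07 × 10^-4
From the ICE table, Kb = [OH-]²/(0.00442 − [OH-]) = 4.07 × 10^-4.
[OH-] is not negligible relative to C₀; solve [OH-]² + 0.000407·[OH-] − 1.8e-06 = 0.
[OH-] = [−0.000407 + √(0.000407² + 7.2e-06)]/2 = 1.15 × 10^-3 M
pOH = 2.94, so pH = 14.00 − pOH = 11.06

pH = 11.06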